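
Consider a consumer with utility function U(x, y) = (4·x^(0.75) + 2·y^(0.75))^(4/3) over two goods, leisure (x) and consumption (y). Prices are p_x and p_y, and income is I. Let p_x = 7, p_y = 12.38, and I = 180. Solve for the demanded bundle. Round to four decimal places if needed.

From the CES first-order condition, 2·(y/x)^(0.25) = p_x/p_y.
Hence y/x = ((1/2)·p_x/p_y)^(1/(0.25)), i.e. raised to the 4 power.
Substitute y = (y/x)·x into the budget: x* = I/(p_x + p_y·(y/x)).
Numerically y/x = 0.006388, so x* = 180/(7 + 12.38·0.006388) = 25.427 and y* = 0.006388·25.427 = 0.1624.

x* = 25.427, y* = 0.1624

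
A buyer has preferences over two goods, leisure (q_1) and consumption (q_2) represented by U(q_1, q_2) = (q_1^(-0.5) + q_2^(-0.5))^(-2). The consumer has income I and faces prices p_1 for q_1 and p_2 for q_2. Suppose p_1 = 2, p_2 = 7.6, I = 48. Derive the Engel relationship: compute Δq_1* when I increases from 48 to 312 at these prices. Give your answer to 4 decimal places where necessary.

MRS = MU_q_1/MU_q_2 = (q_2/q_1)^(1.5). Set equal to p_1/p_2.
Hence q_2/q_1 = (p_1/p_2)^(1/(1.5)), i.e. raised to the 2/3 power.
Substitute q_2 = (q_2/q_1)·q_1 into the budget: q_1* = I/(p_1 + p_2·(q_2/q_1)).
Numerically q_2/q_1 = 0.410655, so q_1* = 48/(2 + 7.6·0.410655) = 9.3732.
At I' = 312: q_1* = 60.9258. Change: 60.9258 − 9.3732 = 51.5526.

Δq_1* = 51.5526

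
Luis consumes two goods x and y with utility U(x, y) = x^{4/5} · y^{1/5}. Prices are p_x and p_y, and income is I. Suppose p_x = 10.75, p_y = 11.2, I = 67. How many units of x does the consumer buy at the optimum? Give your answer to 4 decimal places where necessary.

At p_x=10.75, p_y=11.2, I=67: x* = 0.8·67/10.75 = 4.986.

x* = 4.986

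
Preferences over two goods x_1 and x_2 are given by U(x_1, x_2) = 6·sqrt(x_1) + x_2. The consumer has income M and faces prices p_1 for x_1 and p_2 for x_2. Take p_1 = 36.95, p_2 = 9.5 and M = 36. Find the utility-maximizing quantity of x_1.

Thus x_1* = (3·p_2/p_1)² — independent of M — with the rest of income spent on x_2.
Plugging in: x_1* = (3·9.5/36.95)² = 0.5949.

x_1* = 0.5949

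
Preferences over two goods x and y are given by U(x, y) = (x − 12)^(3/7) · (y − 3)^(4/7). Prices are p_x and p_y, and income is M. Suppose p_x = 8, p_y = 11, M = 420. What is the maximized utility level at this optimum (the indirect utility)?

Let x' = x−12, y' = y−3. MRS = (3/4)·y'/x' = p_x/p_y.
After buying the subsistence bundle (12, 3), a share 3/7 of the remaining income goes to x: x* = 12 + 3/7·(M − 12p_x − 3p_y)/p_x.
Discretionary income = 420 − 12·8 − 3·11 = 291; x* = 12 + 3/7·291/8 = 27.5893; y* = 3 + 4/7·291/11 = 18.1169.
Utility at the optimum: U(27.5893, 18.1169) = 15.3176.

V = 15.3176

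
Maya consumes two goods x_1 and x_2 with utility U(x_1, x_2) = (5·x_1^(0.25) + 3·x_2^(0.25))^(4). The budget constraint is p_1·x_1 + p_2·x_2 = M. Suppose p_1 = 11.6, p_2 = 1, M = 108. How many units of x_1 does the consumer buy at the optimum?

MRS = MU_x_1/MU_x_2 = (5/3)·(x_2/x_1)^(0.75). Set equal to p_1/p_2.
Hence x_2/x_1 = ((3/5)·p_1/p_2)^(1/(0.75)), i.e. raised to the 4/3 power.
Substitute x_2 = (x_2/x_1)·x_1 into the budget: x_1* = M/(p_1 + p_2·(x_2/x_1)).
Numerically x_2/x_1 = 13.288593, so x_1* = 108/(11.6 + 1·13.288593) = 4.3393.

x_1* = 4.3393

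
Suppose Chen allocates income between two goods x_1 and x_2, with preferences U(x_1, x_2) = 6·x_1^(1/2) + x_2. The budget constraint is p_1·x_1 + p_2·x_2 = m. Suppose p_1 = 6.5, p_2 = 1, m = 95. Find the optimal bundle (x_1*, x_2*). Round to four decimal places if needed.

Set MRS = p_1/p_2: 3·x_1^(−1/2) = p_1/p_2.
Solve: √x_1 = 3·p_2/p_1, so x_1*(p_1,p_2) = (3·p_2/p_1)², and x_2* = (m − p_1·x_1*)/p_2.
Plugging in: x_1* = (3·1/6.5)² = 0.213, x_2* = 93.6154.

x_1* = 0.213, x_2* = 93.6154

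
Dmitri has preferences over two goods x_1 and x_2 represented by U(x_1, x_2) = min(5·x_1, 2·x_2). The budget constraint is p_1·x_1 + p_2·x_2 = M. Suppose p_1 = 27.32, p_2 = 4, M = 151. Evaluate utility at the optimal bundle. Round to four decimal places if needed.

V = 20.2304

With perfect complements, no substitution: consume in ratio x_1:x_2 = 2:5.
Budget: p_1·x_1 + p_2·(5/2)·x_1 = M, so (2·p_1 + 5·p_2)·x_1 = 2·M.
Demand: x_1*(p_1,p_2,M) = 2·M/(2·p_1 + 5·p_2), x_2* = 5·M/(2·p_1 + 5·p_2).
Here 2·27.32 + 5·4 = 74.64, giving x_1* = 4.0461 and x_2* = 10.1152.
Utility at the optimum: U(4.0461, 10.1152) = 20.2304.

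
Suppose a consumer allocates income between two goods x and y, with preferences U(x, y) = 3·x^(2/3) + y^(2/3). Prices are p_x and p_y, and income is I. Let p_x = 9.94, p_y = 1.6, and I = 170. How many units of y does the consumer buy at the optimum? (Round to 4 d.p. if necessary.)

From the CES first-order condition, 3·(y/x)^(1/3) = p_x/p_y.
Solve for the ratio: y/x = [(1/3)·p_x/p_y]^(3).
Substitute y = (y/x)·x into the budget: x* = I/(p_x + p_y·(y/x)).
Numerically y/x = 8.88046, so x* = 170/(9.94 + 1.6·8.88046) = 7.0397 and y* = 8.88046·7.0397 = 62.5158.

y* = 62.5158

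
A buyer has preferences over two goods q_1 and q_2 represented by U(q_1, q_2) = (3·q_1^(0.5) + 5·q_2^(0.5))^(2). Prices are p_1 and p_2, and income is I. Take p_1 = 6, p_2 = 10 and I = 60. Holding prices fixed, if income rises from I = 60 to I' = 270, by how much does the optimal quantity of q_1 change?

Δq_1* = 13.125

MRS = MU_q_1/MU_q_2 = (3/5)·(q_2/q_1)^(0.5). Set equal to p_1/p_2.
Solve for the ratio: q_2/q_1 = [(5/3)·p_1/p_2]^(2).
With the ratio pinned down, the budget gives q_1* = I/(p_1 + p_2·(q_2/q_1)) and q_2* = (q_2/q_1)·q_1*.
Numerically q_2/q_1 = 1, so q_1* = 60/(6 + 10·1) = 3.75.
At I' = 270: q_1* = 16.875. Change: 16.875 − 3.75 = 13.125.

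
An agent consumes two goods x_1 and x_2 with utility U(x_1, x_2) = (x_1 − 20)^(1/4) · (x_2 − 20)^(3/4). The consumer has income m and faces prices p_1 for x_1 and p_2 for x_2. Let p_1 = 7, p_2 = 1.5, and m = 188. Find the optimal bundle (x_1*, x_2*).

x_1* = 20.6429, x_2* = 29

This is Cobb-Douglas in (x_1−20, x_2−20): tangency gives 0.25·p_2·(x_2−20) = 0.75·p_1·(x_1−20).
Substituting into the budget: x_1* = 20 + 0.25·(m − 20·p_1 − 20·p_2)/p_1, and x_2* = 20 + 0.75·(…)/p_2.
Discretionary income = 188 − 20·7 − 20·1.5 = 18; x_1* = 20 + 0.25·18/7 = 20.6429; x_2* = 20 + 0.75·18/1.5 = 29.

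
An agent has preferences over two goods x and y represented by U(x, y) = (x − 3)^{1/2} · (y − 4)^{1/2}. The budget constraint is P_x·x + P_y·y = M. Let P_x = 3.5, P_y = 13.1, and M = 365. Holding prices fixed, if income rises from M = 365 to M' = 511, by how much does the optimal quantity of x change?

Δx* = 20.8571

Let x' = x−3, y' = y−4. MRS = y'/x' = P_x/P_y.
Substituting into the budget: x* = 3 + 0.5·(M − 3·P_x − 4·P_y)/P_x, and y* = 4 + 0.5·(…)/P_y.
Discretionary income = 365 − 3·3.5 − 4·13.1 = 302.1; x* = 3 + 0.5·302.1/3.5 = 46.1571.
At M' = 511: x* = 67.0143. Change: 67.0143 − 46.1571 = 20.8571.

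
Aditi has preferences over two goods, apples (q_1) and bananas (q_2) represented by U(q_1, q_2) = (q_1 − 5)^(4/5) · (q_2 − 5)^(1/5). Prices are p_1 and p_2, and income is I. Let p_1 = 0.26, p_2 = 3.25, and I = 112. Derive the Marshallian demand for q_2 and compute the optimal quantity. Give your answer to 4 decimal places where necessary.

q_2* = 10.8123

Let q_1' = q_1−5, q_2' = q_2−5. MRS = 4·q_2'/q_1' = p_1/p_2.
After buying the subsistence bundle (5, 5), a share 0.8 of the remaining income goes to q_1: q_1* = 5 + 0.8·(I − 5p_1 − 5p_2)/p_1.
Discretionary income = 112 − 5·0.26 − 5·3.25 = 94.45; q_2* = 5 + 0.2·94.45/3.25 = 10.8123.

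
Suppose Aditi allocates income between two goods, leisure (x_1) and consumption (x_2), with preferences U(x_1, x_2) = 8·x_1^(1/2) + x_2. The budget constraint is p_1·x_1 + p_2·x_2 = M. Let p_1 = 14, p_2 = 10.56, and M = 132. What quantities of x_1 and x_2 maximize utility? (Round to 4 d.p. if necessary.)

x_1* = 9.1032, x_2* = 0.4314

Solve: √x_1 = 4·p_2/p_1, so x_1*(p_1,p_2) = (4·p_2/p_1)², and x_2* = (M − p_1·x_1*)/p_2.
Plugging in: x_1* = (4·10.56/14)² = 9.1032, x_2* = 0.4314.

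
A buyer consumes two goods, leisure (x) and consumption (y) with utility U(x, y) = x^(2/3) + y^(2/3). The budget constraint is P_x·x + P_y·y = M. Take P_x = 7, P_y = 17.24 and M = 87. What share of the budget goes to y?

MU_x ∝ x^(-1/3), MU_y ∝ y^(-1/3), so MRS = (y/x)^(1/3) = P_x/P_y.
Hence y/x = (P_x/P_y)^(1/(1/3)), i.e. raised to the 3 power.
Substitute y = (y/x)·x into the budget: x* = M/(P_x + P_y·(y/x)).
Numerically y/x = 0.066939, so x* = 87/(7 + 17.24·0.066939) = 10.6696 and y* = 0.066939·10.6696 = 0.7142.
Expenditure on y: 17.24·0.7142 = 12.3131; share = 0.1415.

share on y = 0.1415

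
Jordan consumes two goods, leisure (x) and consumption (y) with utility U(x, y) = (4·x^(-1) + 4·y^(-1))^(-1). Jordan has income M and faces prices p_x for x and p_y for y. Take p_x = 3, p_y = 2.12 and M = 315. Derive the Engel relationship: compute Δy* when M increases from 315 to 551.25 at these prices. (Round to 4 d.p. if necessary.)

From the CES first-order condition, (y/x)^(2) = p_x/p_y.
Solve for the ratio: y/x = [p_x/p_y]^(0.5).
With the ratio pinned down, the budget gives x* = M/(p_x + p_y·(y/x)) and y* = (y/x)·x*.
Numerically y/x = 1.189577, so x* = 315/(3 + 2.12·1.189577) = 57.0455 and y* = 1.189577·57.0455 = 67.8601.
At M' = 551.25: y* = 118.7551. Change: 118.7551 − 67.8601 = 50.8951.

Δy* = 50.8951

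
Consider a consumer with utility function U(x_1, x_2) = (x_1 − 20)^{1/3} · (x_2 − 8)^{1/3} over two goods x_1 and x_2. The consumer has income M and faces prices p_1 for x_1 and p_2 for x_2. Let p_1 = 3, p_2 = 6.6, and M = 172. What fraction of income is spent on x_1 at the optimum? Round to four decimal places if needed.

share on x_1 = 0.5209

MRS = (x_2−8)/(x_1−20). Tangency with p_1/p_2 gives x_2−8 = (p_1/p_2)·(x_1−20).
Substituting into the budget: x_1* = 20 + 0.5·(M − 20·p_1 − 8·p_2)/p_1, and x_2* = 8 + 0.5·(…)/p_2.
Discretionary income = 172 − 20·3 − 8·6.6 = 59.2; x_1* = 20 + 0.5·59.2/3 = 29.8667; x_2* = 8 + 0.5·59.2/6.6 = 12.4848.
Expenditure on x_1: 3·29.8667 = 89.6; share = 0.5209.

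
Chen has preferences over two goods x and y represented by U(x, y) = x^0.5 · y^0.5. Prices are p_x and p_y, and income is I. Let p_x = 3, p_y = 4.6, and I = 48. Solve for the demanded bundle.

x* = 8, y* = 5.2174

MU_x/MU_y = (0.5·y)/(0.5·x); tangency sets this equal to p_x/p_y.
So 0.5·p_y·y = 0.5·p_x·x; combined with the budget, a share 0.5 of income goes to x.
Demand: x*(p_x,p_y,I) = 0.5·I/p_x and y* = 0.5·I/p_y.
At p_x=3, p_y=4.6, I=48: x* = 0.5·48/3 = 8, y* = 5.2174.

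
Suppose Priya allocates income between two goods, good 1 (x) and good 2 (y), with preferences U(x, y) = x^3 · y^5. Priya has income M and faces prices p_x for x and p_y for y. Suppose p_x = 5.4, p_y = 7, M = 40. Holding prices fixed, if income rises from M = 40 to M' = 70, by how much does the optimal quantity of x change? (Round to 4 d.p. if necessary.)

Δx* = 2.0833

Tangency: MRS = (3/5)·y/x = p_x/p_y.
Rearranging, p_y·y = (5/3)·p_x·x. Substituting into the budget gives p_x·x·(1 + (5/3)) = M.
Demand: x*(p_x,p_y,M) = 0.375·M/p_x and y* = 0.625·M/p_y.
At p_x=5.4, p_y=7, M=40: x* = 0.375·40/5.4 = 2.7778.
At M' = 70: x* = 4.8611. Change: 4.8611 − 2.7778 = 2.0833.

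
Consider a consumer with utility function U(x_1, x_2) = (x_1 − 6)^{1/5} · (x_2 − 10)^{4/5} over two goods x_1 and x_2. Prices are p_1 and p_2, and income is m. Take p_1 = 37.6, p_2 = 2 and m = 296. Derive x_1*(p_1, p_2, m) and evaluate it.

x_1* = 6.2681

This is Cobb-Douglas in (x_1−6, x_2−10): tangency gives 0.2·p_2·(x_2−10) = 0.8·p_1·(x_1−6).
Substituting into the budget: x_1* = 6 + 0.2·(m − 6·p_1 − 10·p_2)/p_1, and x_2* = 10 + 0.8·(…)/p_2.
Discretionary income = 296 − 6·37.6 − 10·2 = 50.4; x_1* = 6 + 0.2·50.4/37.6 = 6.2681.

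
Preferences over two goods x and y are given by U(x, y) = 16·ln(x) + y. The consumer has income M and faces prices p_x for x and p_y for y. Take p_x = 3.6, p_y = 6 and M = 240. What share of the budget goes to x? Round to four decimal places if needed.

share on x = 0.4

MU_x = 16/x, MU_y = 1. Tangency: 16/x = p_x/p_y.
So x*(p_x,p_y) = 16·p_y/p_x, independent of income; and y* = (M − 16·p_y)/p_y.
At the given prices: x* = 16·6/3.6 = 26.6667, and y* = 24.
Expenditure on x: 3.6·26.6667 = 96; share = 0.4.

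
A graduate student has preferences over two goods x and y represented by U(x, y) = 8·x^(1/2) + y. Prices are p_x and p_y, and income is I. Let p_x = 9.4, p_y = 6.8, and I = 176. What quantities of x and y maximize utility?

Plugging in: x* = (4·6.8/9.4)² = 8.373, y* = 14.3079.

x* = 8.373, y* = 14.3079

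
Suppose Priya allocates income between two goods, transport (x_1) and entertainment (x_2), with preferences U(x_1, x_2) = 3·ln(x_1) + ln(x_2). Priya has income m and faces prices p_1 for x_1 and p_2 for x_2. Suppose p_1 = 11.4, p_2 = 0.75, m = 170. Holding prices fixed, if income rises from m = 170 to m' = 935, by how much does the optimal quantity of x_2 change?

Δx_2* = 255

The MRS is 3·x_2/x_1. Set MRS = p_1/p_2.
So 3·p_2·x_2 = p_1·x_1; combined with the budget, a share 0.75 of income goes to x_1.
Demand: x_1*(p_1,p_2,m) = 0.75·m/p_1 and x_2* = 0.25·m/p_2.
At p_1=11.4, p_2=0.75, m=170: x_2* = 0.25·170/0.75 = 56.6667.
At m' = 935: x_2* = 311.6667. Change: 311.6667 − 56.6667 = 255.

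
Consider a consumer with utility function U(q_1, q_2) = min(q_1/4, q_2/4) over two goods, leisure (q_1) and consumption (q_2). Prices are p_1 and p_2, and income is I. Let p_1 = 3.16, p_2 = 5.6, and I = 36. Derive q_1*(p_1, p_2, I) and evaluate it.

Demand: q_1*(p_1,p_2,I) = 4·I/(4·p_1 + 4·p_2), q_2* = 4·I/(4·p_1 + 4·p_2).
Here 4·3.16 + 4·5.6 = 35.04, giving q_1* = 4.1096.

q_1* = 4.1096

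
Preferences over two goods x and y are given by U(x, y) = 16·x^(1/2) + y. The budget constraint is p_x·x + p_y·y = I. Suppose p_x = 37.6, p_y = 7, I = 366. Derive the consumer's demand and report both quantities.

x* = 2.2182, y* = 40.3708

Utility is quasi-linear in y; the FOC for x is 8/√x = p_x/p_y.
Solve: √x = 8·p_y/p_x, so x*(p_x,p_y) = (8·p_y/p_x)², and y* = (I − p_x·x*)/p_y.
Plugging in: x* = (8·7/37.6)² = 2.2182, y* = 40.3708.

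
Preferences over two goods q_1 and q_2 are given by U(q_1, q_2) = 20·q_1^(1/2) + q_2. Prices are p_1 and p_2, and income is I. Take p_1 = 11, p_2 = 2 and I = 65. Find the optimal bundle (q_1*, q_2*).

q_1* = 3.3058, q_2* = 14.3182

Thus q_1* = (10·p_2/p_1)² — independent of I — with the rest of income spent on q_2.
Plugging in: q_1* = (10·2/11)² = 3.3058, q_2* = 14.3182.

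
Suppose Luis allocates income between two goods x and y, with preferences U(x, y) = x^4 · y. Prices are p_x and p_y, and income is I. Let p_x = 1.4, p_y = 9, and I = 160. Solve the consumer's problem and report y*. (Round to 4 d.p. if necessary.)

Tangency: MRS = 4·y/x = p_x/p_y.
So 4·p_y·y = p_x·x; combined with the budget, a share 0.8 of income goes to x.
Demand: x*(p_x,p_y,I) = 0.8·I/p_x and y* = 0.2·I/p_y.
At p_x=1.4, p_y=9, I=160: y* = 0.2·160/9 = 3.5556.

y* = 3.5556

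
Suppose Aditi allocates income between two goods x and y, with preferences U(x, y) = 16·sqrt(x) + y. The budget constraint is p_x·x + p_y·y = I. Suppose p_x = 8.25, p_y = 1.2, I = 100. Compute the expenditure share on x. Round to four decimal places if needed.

share on x = 0.1117

Thus x* = (8·p_y/p_x)² — independent of I — with the rest of income spent on y.
Plugging in: x* = (8·1.2/8.25)² = 1.354, y* = 74.0242.
Expenditure on x: 8.25·1.354 = 11.1709; share = 0.1117.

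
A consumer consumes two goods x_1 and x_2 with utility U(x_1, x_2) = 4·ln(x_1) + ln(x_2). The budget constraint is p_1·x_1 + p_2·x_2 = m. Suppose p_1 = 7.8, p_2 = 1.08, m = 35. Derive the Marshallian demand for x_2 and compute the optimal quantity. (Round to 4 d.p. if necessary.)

x_2* = 6.4815

MU_x_1/MU_x_2 = (4·x_2)/(x_1); tangency sets this equal to p_1/p_2.
Rearranging, p_2·x_2 = (1/4)·p_1·x_1. Substituting into the budget gives p_1·x_1·(1 + (1/4)) = m.
Demand: x_1*(p_1,p_2,m) = 0.8·m/p_1 and x_2* = 0.2·m/p_2.
At p_1=7.8, p_2=1.08, m=35: x_2* = 0.2·35/1.08 = 6.4815.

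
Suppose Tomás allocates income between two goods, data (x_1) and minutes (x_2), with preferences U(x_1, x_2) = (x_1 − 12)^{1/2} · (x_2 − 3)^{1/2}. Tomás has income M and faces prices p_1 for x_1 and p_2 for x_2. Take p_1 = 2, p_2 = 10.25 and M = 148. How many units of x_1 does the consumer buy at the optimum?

x_1* = 35.3125

This is Cobb-Douglas in (x_1−12, x_2−3): tangency gives 0.5·p_2·(x_2−3) = 0.5·p_1·(x_1−12).
Substituting into the budget: x_1* = 12 + 0.5·(M − 12·p_1 − 3·p_2)/p_1, and x_2* = 3 + 0.5·(…)/p_2.
Discretionary income = 148 − 12·2 − 3·10.25 = 93.25; x_1* = 12 + 0.5·93.25/2 = 35.3125.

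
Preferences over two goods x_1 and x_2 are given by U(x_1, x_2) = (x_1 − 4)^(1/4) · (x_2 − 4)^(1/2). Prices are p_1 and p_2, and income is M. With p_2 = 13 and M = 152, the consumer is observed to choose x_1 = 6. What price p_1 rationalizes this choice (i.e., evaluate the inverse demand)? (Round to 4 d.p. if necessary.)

Let x_1' = x_1−4, x_2' = x_2−4. MRS = (1/2)·x_2'/x_1' = p_1/p_2.
Substituting into the budget: x_1* = 4 + 1/3·(M − 4·p_1 − 4·p_2)/p_1, and x_2* = 4 + 2/3·(…)/p_2.
Set x_1* = 6 in the demand function and solve for p_1: p_1 = 10.

p_1 = 10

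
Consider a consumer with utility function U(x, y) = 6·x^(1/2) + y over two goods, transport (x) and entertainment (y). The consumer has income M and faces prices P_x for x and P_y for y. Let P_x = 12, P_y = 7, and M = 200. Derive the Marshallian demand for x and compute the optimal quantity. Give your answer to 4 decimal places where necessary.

MU_x = 3/√x, MU_y = 1. Tangency: 3/√x = P_x/P_y.
Thus x* = (3·P_y/P_x)² — independent of M — with the rest of income spent on y.
Plugging in: x* = (3·7/12)² = 3.0625.

x* = 3.0625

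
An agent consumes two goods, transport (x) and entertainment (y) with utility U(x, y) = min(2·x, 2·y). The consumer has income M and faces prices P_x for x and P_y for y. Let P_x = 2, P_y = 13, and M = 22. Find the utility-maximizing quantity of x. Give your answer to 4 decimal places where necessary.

Demand: x*(P_x,P_y,M) = 2·M/(2·P_x + 2·P_y), y* = 2·M/(2·P_x + 2·P_y).
Here 2·2 + 2·13 = 30, giving x* = 1.4667.

x* = 1.4667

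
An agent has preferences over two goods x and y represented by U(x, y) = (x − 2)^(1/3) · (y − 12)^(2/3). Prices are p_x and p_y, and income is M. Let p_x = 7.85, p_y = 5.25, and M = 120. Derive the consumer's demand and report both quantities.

This is Cobb-Douglas in (x−2, y−12): tangency gives 1/3·p_y·(y−12) = 2/3·p_x·(x−2).
Substituting into the budget: x* = 2 + 1/3·(M − 2·p_x − 12·p_y)/p_x, and y* = 12 + 2/3·(…)/p_y.
Discretionary income = 120 − 2·7.85 − 12·5.25 = 41.3; x* = 2 + 1/3·41.3/7.85 = 3.7537; y* = 12 + 2/3·41.3/5.25 = 17.2444.

x* = 3.7537, y* = 17.2444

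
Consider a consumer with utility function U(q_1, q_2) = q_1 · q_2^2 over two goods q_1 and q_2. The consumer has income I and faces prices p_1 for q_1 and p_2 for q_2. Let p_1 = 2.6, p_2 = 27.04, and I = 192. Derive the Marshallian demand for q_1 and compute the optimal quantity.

q_1* = 24.6154

The MRS is (1/2)·q_2/q_1. Set MRS = p_1/p_2.
So p_2·q_2 = 2·p_1·q_1; combined with the budget, a share 1/3 of income goes to q_1.
Demand: q_1*(p_1,p_2,I) = 1/3·I/p_1 and q_2* = 2/3·I/p_2.
At p_1=2.6, p_2=27.04, I=192: q_1* = 1/3·192/2.6 = 24.6154.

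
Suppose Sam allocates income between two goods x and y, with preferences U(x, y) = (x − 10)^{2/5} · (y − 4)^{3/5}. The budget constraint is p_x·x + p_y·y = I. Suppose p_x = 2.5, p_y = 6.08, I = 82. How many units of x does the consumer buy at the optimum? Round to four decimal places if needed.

Substituting into the budget: x* = 10 + 0.4·(I − 10·p_x − 4·p_y)/p_x, and y* = 4 + 0.6·(…)/p_y.
Discretionary income = 82 − 10·2.5 − 4·6.08 = 32.68; x* = 10 + 0.4·32.68/2.5 = 15.2288.

x* = 15.2288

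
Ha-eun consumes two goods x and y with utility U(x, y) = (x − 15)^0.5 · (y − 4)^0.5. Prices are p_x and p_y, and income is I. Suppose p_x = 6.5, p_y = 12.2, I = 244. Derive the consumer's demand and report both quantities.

x* = 22.5154, y* = 8.0041

Let x' = x−15, y' = y−4. MRS = y'/x' = p_x/p_y.
After buying the subsistence bundle (15, 4), a share 0.5 of the remaining income goes to x: x* = 15 + 0.5·(I − 15p_x − 4p_y)/p_x.
Discretionary income = 244 − 15·6.5 − 4·12.2 = 97.7; x* = 15 + 0.5·97.7/6.5 = 22.5154; y* = 4 + 0.5·97.7/12.2 = 8.0041.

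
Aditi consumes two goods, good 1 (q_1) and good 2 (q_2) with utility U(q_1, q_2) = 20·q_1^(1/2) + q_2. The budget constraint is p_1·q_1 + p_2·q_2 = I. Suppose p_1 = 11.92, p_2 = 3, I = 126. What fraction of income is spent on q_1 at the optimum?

share on q_1 = 0.5992

Utility is quasi-linear in q_2; the FOC for q_1 is 10/√q_1 = p_1/p_2.
Solve: √q_1 = 10·p_2/p_1, so q_1*(p_1,p_2) = (10·p_2/p_1)², and q_2* = (I − p_1·q_1*)/p_2.
Plugging in: q_1* = (10·3/11.92)² = 6.3342, q_2* = 16.8322.
Expenditure on q_1: 11.92·6.3342 = 75.5034; share = 0.5992.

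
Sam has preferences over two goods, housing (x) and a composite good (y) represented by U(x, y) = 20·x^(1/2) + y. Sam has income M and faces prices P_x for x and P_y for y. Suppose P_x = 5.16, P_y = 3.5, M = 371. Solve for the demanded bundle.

Thus x* = (10·P_y/P_x)² — independent of M — with the rest of income spent on y.
Plugging in: x* = (10·3.5/5.16)² = 46.0084, y* = 38.1705.

x* = 46.0084, y* = 38.1705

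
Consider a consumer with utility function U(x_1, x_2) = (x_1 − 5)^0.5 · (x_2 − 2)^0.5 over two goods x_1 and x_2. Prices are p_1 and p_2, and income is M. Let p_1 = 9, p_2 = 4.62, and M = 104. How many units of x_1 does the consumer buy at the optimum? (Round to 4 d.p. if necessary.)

Let x_1' = x_1−5, x_2' = x_2−2. MRS = x_2'/x_1' = p_1/p_2.
Substituting into the budget: x_1* = 5 + 0.5·(M − 5·p_1 − 2·p_2)/p_1, and x_2* = 2 + 0.5·(…)/p_2.
Discretionary income = 104 − 5·9 − 2·4.62 = 49.76; x_1* = 5 + 0.5·49.76/9 = 7.7644.

x_1* = 7.7644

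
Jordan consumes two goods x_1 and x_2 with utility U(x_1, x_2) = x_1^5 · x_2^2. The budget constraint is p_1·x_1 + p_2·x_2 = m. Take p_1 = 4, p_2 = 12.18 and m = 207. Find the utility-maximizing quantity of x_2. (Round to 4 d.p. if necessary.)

Tangency: MRS = (5/2)·x_2/x_1 = p_1/p_2.
So 5·p_2·x_2 = 2·p_1·x_1; combined with the budget, a share 5/7 of income goes to x_1.
Demand: x_1*(p_1,p_2,m) = 5/7·m/p_1 and x_2* = 2/7·m/p_2.
At p_1=4, p_2=12.18, m=207: x_2* = 2/7·207/12.18 = 4.8557.

x_2* = 4.8557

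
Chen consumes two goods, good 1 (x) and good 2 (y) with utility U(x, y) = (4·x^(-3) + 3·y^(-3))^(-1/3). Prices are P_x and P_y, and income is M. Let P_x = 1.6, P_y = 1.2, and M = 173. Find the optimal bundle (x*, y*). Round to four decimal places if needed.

From the CES first-order condition, (4/3)·(y/x)^(4) = P_x/P_y.
Solve for the ratio: y/x = [(3/4)·P_x/P_y]^(0.25).
Substitute y = (y/x)·x into the budget: x* = M/(P_x + P_y·(y/x)).
Numerically y/x = 1, so x* = 173/(1.6 + 1.2·1) = 61.7857 and y* = 1·61.7857 = 61.7857.

x* = 61.7857, y* = 61.7857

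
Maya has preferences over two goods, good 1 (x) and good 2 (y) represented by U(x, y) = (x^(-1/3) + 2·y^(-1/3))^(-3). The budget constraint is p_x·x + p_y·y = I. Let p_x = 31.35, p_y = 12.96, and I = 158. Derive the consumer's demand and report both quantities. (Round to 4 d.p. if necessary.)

x* = 2.146, y* = 7.0003

MRS = MU_x/MU_y = (1/2)·(y/x)^(4/3). Set equal to p_x/p_y.
Hence y/x = (2·p_x/p_y)^(1/(4/3)), i.e. raised to the 0.75 power.
Substitute y = (y/x)·x into the budget: x* = I/(p_x + p_y·(y/x)).
Numerically y/x = 3.262097, so x* = 158/(31.35 + 12.96·3.262097) = 2.146 and y* = 3.262097·2.146 = 7.0003.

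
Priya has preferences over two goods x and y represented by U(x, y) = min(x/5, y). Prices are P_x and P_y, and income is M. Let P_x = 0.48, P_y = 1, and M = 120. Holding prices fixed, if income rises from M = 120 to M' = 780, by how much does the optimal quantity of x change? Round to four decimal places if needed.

Leontief preferences: the optimum is at the kink where x/5 = y/1, i.e. y = (1/5)·x.
Budget: P_x·x + P_y·(1/5)·x = M, so (5·P_x + P_y)·x = 5·M.
Demand: x*(P_x,P_y,M) = 5·M/(5·P_x + P_y), y* = M/(5·P_x + P_y).
Here 5·0.48 + 1 = 3.4, giving x* = 176.4706.
At M' = 780: x* = 1147.0588. Change: 1147.0588 − 176.4706 = 970.5882.

Δx* = 970.5882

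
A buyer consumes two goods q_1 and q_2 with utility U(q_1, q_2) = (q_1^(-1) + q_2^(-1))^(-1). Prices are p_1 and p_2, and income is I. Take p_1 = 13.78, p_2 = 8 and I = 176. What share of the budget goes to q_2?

share on q_2 = 0.4324

MU_q_1 ∝ q_1^(-2), MU_q_2 ∝ q_2^(-2), so MRS = (q_2/q_1)^(2) = p_1/p_2.
Hence q_2/q_1 = (p_1/p_2)^(1/(2)), i.e. raised to the 0.5 power.
Substitute q_2 = (q_2/q_1)·q_1 into the budget: q_1* = I/(p_1 + p_2·(q_2/q_1)).
Numerically q_2/q_1 = 1.31244, so q_1* = 176/(13.78 + 8·1.31244) = 7.2489 and q_2* = 1.31244·7.2489 = 9.5138.
Expenditure on q_2: 8·9.5138 = 76.1101; share = 0.4324.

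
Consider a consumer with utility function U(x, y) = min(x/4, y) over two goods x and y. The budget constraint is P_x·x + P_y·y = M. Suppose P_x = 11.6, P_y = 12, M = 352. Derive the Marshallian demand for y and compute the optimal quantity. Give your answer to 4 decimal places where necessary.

y* = 6.0274

Leontief preferences: the optimum is at the kink where x/4 = y/1, i.e. y = (1/4)·x.
Budget: P_x·x + P_y·(1/4)·x = M, so (4·P_x + P_y)·x = 4·M.
Demand: x*(P_x,P_y,M) = 4·M/(4·P_x + P_y), y* = M/(4·P_x + P_y).
Here 4·11.6 + 12 = 58.4, giving y* = 6.0274.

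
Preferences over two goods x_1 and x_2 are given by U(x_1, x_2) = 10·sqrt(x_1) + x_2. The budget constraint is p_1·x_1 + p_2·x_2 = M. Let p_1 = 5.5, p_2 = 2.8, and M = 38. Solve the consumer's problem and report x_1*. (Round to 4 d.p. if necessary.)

x_1* = 6.4793

Thus x_1* = (5·p_2/p_1)² — independent of M — with the rest of income spent on x_2.
Plugging in: x_1* = (5·2.8/5.5)² = 6.4793.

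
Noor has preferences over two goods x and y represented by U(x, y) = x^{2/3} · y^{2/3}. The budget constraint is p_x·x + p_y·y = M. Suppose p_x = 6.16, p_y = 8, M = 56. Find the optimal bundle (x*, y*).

x* = 4.5455, y* = 3.5

The MRS is y/x. Set MRS = p_x/p_y.
Rearranging, p_y·y = p_x·x. Substituting into the budget gives p_x·x·(1 + 1) = M.
Demand: x*(p_x,p_y,M) = 0.5·M/p_x and y* = 0.5·M/p_y.
At p_x=6.16, p_y=8, M=56: x* = 0.5·56/6.16 = 4.5455, y* = 3.5.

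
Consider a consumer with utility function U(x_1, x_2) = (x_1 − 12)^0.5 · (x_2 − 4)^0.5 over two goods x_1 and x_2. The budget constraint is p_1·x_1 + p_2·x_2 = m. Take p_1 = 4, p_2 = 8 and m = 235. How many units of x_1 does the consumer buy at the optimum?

x_1* = 31.375

This is Cobb-Douglas in (x_1−12, x_2−4): tangency gives 0.5·p_2·(x_2−4) = 0.5·p_1·(x_1−12).
Substituting into the budget: x_1* = 12 + 0.5·(m − 12·p_1 − 4·p_2)/p_1, and x_2* = 4 + 0.5·(…)/p_2.
Discretionary income = 235 − 12·4 − 4·8 = 155; x_1* = 12 + 0.5·155/4 = 31.375.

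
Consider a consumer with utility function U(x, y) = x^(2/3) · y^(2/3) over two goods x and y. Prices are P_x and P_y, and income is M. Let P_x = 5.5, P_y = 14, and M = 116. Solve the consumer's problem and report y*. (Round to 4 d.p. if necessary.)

The MRS is y/x. Set MRS = P_x/P_y.
So 2/3·P_y·y = 2/3·P_x·x; combined with the budget, a share 0.5 of income goes to x.
Demand: x*(P_x,P_y,M) = 0.5·M/P_x and y* = 0.5·M/P_y.
At P_x=5.5, P_y=14, M=116: y* = 0.5·116/14 = 4.1429.

y* = 4.1429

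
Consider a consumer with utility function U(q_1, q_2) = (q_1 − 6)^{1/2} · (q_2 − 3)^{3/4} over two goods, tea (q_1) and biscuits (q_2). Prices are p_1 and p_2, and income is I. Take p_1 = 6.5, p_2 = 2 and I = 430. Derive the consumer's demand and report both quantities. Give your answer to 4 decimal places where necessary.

q_1* = 29.6923, q_2* = 118.5

This is Cobb-Douglas in (q_1−6, q_2−3): tangency gives 0.5·p_2·(q_2−3) = 0.75·p_1·(q_1−6).
Substituting into the budget: q_1* = 6 + 0.4·(I − 6·p_1 − 3·p_2)/p_1, and q_2* = 3 + 0.6·(…)/p_2.
Discretionary income = 430 − 6·6.5 − 3·2 = 385; q_1* = 6 + 0.4·385/6.5 = 29.6923; q_2* = 3 + 0.6·385/2 = 118.5.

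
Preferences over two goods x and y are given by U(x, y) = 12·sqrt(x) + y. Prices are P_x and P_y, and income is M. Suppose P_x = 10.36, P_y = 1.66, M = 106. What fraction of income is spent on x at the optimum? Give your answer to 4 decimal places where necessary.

Plugging in: x* = (6·1.66/10.36)² = 0.9243, y* = 58.0871.
Expenditure on x: 10.36·0.9243 = 9.5754; share = 0.0903.

share on x = 0.0903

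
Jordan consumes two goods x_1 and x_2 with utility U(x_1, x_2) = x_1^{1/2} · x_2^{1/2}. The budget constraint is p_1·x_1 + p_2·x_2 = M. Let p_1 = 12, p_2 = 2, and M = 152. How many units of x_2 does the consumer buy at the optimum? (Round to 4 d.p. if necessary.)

Tangency: MRS = x_2/x_1 = p_1/p_2.
Rearranging, p_2·x_2 = p_1·x_1. Substituting into the budget gives p_1·x_1·(1 + 1) = M.
Demand: x_1*(p_1,p_2,M) = 0.5·M/p_1 and x_2* = 0.5·M/p_2.
At p_1=12, p_2=2, M=152: x_2* = 0.5·152/2 = 38.

x_2* = 38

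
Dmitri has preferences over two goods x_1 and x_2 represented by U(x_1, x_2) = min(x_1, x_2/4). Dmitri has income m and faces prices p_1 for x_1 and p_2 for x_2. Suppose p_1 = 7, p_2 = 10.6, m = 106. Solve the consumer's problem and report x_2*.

x_2* = 8.583

Demand: x_1*(p_1,p_2,m) = m/(p_1 + 4·p_2), x_2* = 4·m/(p_1 + 4·p_2).
Here 7 + 4·10.6 = 49.4, giving x_2* = 8.583.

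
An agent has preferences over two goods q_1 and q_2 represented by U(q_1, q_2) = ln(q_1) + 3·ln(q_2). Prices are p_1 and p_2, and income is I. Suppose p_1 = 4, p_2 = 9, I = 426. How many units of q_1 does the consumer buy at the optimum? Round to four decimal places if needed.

q_1* = 26.625

MU_q_1/MU_q_2 = (q_2)/(3·q_1); tangency sets this equal to p_1/p_2.
Rearranging, p_2·q_2 = 3·p_1·q_1. Substituting into the budget gives p_1·q_1·(1 + 3) = I.
Demand: q_1*(p_1,p_2,I) = 0.25·I/p_1 and q_2* = 0.75·I/p_2.
At p_1=4, p_2=9, I=426: q_1* = 0.25·426/4 = 26.625.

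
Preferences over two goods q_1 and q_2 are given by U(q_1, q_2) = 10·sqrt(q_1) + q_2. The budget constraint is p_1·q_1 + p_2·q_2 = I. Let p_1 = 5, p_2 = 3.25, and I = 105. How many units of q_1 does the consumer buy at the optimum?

Set MRS = p_1/p_2: 5·q_1^(−1/2) = p_1/p_2.
Thus q_1* = (5·p_2/p_1)² — independent of I — with the rest of income spent on q_2.
Plugging in: q_1* = (5·3.25/5)² = 10.5625.

q_1* = 10.5625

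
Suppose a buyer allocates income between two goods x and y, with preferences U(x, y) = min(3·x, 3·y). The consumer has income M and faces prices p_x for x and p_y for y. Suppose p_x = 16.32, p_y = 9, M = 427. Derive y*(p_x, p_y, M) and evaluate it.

y* = 16.8641

Leontief preferences: the optimum is at the kink where x/3 = y/3, i.e. y = x.
Budget: p_x·x + p_y·x = M, so (3·p_x + 3·p_y)·x = 3·M.
Demand: x*(p_x,p_y,M) = 3·M/(3·p_x + 3·p_y), y* = 3·M/(3·p_x + 3·p_y).
Here 3·16.32 + 3·9 = 75.96, giving y* = 16.8641.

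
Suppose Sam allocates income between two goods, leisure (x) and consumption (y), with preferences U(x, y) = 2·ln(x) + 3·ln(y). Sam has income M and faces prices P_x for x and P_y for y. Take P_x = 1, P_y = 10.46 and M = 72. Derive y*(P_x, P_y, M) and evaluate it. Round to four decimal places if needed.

y* = 4.13

MU_x/MU_y = (2·y)/(3·x); tangency sets this equal to P_x/P_y.
So 2·P_y·y = 3·P_x·x; combined with the budget, a share 0.4 of income goes to x.
Demand: x*(P_x,P_y,M) = 0.4·M/P_x and y* = 0.6·M/P_y.
At P_x=1, P_y=10.46, M=72: y* = 0.6·72/10.46 = 4.13.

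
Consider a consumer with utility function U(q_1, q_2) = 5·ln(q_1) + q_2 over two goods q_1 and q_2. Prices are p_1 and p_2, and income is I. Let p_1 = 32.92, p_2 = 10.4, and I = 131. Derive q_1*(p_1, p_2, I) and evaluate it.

q_1* = 1.5796

Set MRS = p_1/p_2: (5/q_1)/1 = p_1/p_2.
So q_1*(p_1,p_2) = 5·p_2/p_1, independent of income; and q_2* = (I − 5·p_2)/p_2.
At the given prices: q_1* = 5·10.4/32.92 = 1.5796.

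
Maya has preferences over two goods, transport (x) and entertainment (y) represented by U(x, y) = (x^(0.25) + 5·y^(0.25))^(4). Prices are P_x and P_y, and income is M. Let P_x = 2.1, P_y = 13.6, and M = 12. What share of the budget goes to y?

share on y = 0.821

MRS = MU_x/MU_y = (1/5)·(y/x)^(0.75). Set equal to P_x/P_y.
Solve for the ratio: y/x = [5·P_x/P_y]^(4/3).
Substitute y = (y/x)·x into the budget: x* = M/(P_x + P_y·(y/x)).
Numerically y/x = 0.708273, so x* = 12/(2.1 + 13.6·0.708273) = 1.0228 and y* = 0.708273·1.0228 = 0.7244.
Expenditure on y: 13.6·0.7244 = 9.8521; share = 0.821.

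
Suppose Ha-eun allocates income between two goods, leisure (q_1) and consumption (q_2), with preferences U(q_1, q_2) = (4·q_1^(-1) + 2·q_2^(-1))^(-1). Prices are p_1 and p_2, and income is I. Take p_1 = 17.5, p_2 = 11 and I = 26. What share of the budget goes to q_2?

Substitute q_2 = (q_2/q_1)·q_1 into the budget: q_1* = I/(p_1 + p_2·(q_2/q_1)).
Numerically q_2/q_1 = 0.891883, so q_1* = 26/(17.5 + 11·0.891883) = 0.952 and q_2* = 0.891883·0.952 = 0.8491.
Expenditure on q_2: 11·0.8491 = 9.3399; share = 0.3592.

share on q_2 = 0.3592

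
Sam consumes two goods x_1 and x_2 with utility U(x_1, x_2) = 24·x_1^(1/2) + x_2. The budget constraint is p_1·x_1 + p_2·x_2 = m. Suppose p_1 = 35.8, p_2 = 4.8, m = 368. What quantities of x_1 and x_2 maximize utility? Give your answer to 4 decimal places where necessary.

x_1* = 2.5887, x_2* = 57.3594

Plugging in: x_1* = (12·4.8/35.8)² = 2.5887, x_2* = 57.3594.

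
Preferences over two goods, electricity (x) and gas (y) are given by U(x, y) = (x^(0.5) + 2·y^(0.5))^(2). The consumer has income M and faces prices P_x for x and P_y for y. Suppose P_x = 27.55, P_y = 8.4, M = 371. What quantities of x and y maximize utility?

x* = 0.9538, y* = 41.0385

From the CES first-order condition, (1/2)·(y/x)^(0.5) = P_x/P_y.
Hence y/x = (2·P_x/P_y)^(1/(0.5)), i.e. raised to the 2 power.
With the ratio pinned down, the budget gives x* = M/(P_x + P_y·(y/x)) and y* = (y/x)·x*.
Numerically y/x = 43.027353, so x* = 371/(27.55 + 8.4·43.027353) = 0.9538 and y* = 43.027353·0.9538 = 41.0385.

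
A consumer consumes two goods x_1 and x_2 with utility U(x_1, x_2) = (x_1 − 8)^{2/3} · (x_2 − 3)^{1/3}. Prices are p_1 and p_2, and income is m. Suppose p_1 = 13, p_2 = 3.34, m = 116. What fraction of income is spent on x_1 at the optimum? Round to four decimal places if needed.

share on x_1 = 0.9079

This is Cobb-Douglas in (x_1−8, x_2−3): tangency gives 2/3·p_2·(x_2−3) = 1/3·p_1·(x_1−8).
Substituting into the budget: x_1* = 8 + 2/3·(m − 8·p_1 − 3·p_2)/p_1, and x_2* = 3 + 1/3·(…)/p_2.
Discretionary income = 116 − 8·13 − 3·3.34 = 1.98; x_1* = 8 + 2/3·1.98/13 = 8.1015; x_2* = 3 + 1/3·1.98/3.34 = 3.1976.
Expenditure on x_1: 13·8.1015 = 105.32; share = 0.9079.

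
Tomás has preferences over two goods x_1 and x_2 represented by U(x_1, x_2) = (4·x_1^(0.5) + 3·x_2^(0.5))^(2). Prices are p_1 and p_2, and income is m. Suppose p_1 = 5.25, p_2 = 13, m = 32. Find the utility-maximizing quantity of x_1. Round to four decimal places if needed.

MRS = MU_x_1/MU_x_2 = (4/3)·(x_2/x_1)^(0.5). Set equal to p_1/p_2.
Hence x_2/x_1 = ((3/4)·p_1/p_2)^(1/(0.5)), i.e. raised to the 2 power.
With the ratio pinned down, the budget gives x_1* = m/(p_1 + p_2·(x_2/x_1)) and x_2* = (x_2/x_1)·x_1*.
Numerically x_2/x_1 = 0.091739, so x_1* = 32/(5.25 + 13·0.091739) = 4.9669.

x_1* = 4.9669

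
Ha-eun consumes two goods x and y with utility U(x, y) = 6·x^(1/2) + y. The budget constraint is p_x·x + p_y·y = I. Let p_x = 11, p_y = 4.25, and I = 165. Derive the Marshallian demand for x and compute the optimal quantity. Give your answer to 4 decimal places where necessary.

x* = 1.3435

Utility is quasi-linear in y; the FOC for x is 3/√x = p_x/p_y.
Solve: √x = 3·p_y/p_x, so x*(p_x,p_y) = (3·p_y/p_x)², and y* = (I − p_x·x*)/p_y.
Plugging in: x* = (3·4.25/11)² = 1.3435.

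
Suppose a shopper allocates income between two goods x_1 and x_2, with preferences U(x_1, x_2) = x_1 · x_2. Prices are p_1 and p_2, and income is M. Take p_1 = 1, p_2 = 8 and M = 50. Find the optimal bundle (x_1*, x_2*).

Demand: x_1*(p_1,p_2,M) = 0.5·M/p_1 and x_2* = 0.5·M/p_2.
At p_1=1, p_2=8, M=50: x_1* = 0.5·50/1 = 25, x_2* = 3.125.

x_1* = 25, x_2* = 3.125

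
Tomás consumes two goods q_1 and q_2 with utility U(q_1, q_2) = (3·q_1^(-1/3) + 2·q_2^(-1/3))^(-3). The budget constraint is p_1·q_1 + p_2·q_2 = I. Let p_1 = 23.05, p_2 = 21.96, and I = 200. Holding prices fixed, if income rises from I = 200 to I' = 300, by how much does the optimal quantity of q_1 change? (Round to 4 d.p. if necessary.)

From the CES first-order condition, (3/2)·(q_2/q_1)^(4/3) = p_1/p_2.
Hence q_2/q_1 = ((2/3)·p_1/p_2)^(1/(4/3)), i.e. raised to the 0.75 power.
With the ratio pinned down, the budget gives q_1* = I/(p_1 + p_2·(q_2/q_1)) and q_2* = (q_2/q_1)·q_1*.
Numerically q_2/q_1 = 0.765086, so q_1* = 200/(23.05 + 21.96·0.765086) = 5.0187.
At I' = 300: q_1* = 7.528. Change: 7.528 − 5.0187 = 2.5093.

Δq_1* = 2.5093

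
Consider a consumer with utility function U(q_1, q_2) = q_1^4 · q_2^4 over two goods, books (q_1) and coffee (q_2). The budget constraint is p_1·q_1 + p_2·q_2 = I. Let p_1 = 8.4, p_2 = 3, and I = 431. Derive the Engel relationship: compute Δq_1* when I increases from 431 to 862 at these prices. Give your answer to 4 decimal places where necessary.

Δq_1* = 25.6548

MU_q_1/MU_q_2 = (4·q_2)/(4·q_1); tangency sets this equal to p_1/p_2.
Rearranging, p_2·q_2 = p_1·q_1. Substituting into the budget gives p_1·q_1·(1 + 1) = I.
Demand: q_1*(p_1,p_2,I) = 0.5·I/p_1 and q_2* = 0.5·I/p_2.
At p_1=8.4, p_2=3, I=431: q_1* = 0.5·431/8.4 = 25.6548.
At I' = 862: q_1* = 51.3095. Change: 51.3095 − 25.6548 = 25.6548.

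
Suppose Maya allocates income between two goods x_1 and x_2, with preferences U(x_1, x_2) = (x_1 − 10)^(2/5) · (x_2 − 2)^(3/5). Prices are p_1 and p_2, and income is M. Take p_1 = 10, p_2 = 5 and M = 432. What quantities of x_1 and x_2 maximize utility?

x_1* = 22.88, x_2* = 40.64

MRS = (2/3)·(x_2−2)/(x_1−10). Tangency with p_1/p_2 gives x_2−2 = (3/2)·(p_1/p_2)·(x_1−10).
After buying the subsistence bundle (10, 2), a share 0.4 of the remaining income goes to x_1: x_1* = 10 + 0.4·(M − 10p_1 − 2p_2)/p_1.
Discretionary income = 432 − 10·10 − 2·5 = 322; x_1* = 10 + 0.4·322/10 = 22.88; x_2* = 2 + 0.6·322/5 = 40.64.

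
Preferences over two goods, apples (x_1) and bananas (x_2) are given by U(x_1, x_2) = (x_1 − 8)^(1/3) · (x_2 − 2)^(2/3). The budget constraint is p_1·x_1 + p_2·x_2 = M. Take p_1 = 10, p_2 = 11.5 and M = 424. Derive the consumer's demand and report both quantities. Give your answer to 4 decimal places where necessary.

Let x_1' = x_1−8, x_2' = x_2−2. MRS = (1/2)·x_2'/x_1' = p_1/p_2.
After buying the subsistence bundle (8, 2), a share 1/3 of the remaining income goes to x_1: x_1* = 8 + 1/3·(M − 8p_1 − 2p_2)/p_1.
Discretionary income = 424 − 8·10 − 2·11.5 = 321; x_1* = 8 + 1/3·321/10 = 18.7; x_2* = 2 + 2/3·321/11.5 = 20.6087.

x_1* = 18.7, x_2* = 20.6087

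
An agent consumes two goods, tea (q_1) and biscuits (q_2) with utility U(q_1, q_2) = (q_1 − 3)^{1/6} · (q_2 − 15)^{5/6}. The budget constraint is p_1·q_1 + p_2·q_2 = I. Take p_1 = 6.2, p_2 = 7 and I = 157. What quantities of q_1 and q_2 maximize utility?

q_1* = 3.8978, q_2* = 18.9762

MRS = (1/5)·(q_2−15)/(q_1−3). Tangency with p_1/p_2 gives q_2−15 = 5·(p_1/p_2)·(q_1−3).
After buying the subsistence bundle (3, 15), a share 1/6 of the remaining income goes to q_1: q_1* = 3 + 1/6·(I − 3p_1 − 15p_2)/p_1.
Discretionary income = 157 − 3·6.2 − 15·7 = 33.4; q_1* = 3 + 1/6·33.4/6.2 = 3.8978; q_2* = 15 + 5/6·33.4/7 = 18.9762.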